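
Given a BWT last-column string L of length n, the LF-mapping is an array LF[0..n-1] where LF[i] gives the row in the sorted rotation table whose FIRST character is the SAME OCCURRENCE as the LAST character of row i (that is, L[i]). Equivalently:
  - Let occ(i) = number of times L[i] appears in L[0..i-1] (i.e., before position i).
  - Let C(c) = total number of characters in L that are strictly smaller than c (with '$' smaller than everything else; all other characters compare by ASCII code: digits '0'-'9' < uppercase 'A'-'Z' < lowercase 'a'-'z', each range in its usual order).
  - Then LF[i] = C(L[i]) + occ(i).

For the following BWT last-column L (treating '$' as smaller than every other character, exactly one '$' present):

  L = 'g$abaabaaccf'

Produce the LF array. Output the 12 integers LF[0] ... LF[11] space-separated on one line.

Char counts: '$':1, 'a':5, 'b':2, 'c':2, 'f':1, 'g':1
C (first-col start): C('$')=0, C('a')=1, C('b')=6, C('c')=8, C('f')=10, C('g')=11
L[0]='g': occ=0, LF[0]=C('g')+0=11+0=11
L[1]='$': occ=0, LF[1]=C('$')+0=0+0=0
L[2]='a': occ=0, LF[2]=C('a')+0=1+0=1
L[3]='b': occ=0, LF[3]=C('b')+0=6+0=6
L[4]='a': occ=1, LF[4]=C('a')+1=1+1=2
L[5]='a': occ=2, LF[5]=C('a')+2=1+2=3
L[6]='b': occ=1, LF[6]=C('b')+1=6+1=7
L[7]='a': occ=3, LF[7]=C('a')+3=1+3=4
L[8]='a': occ=4, LF[8]=C('a')+4=1+4=5
L[9]='c': occ=0, LF[9]=C('c')+0=8+0=8
L[10]='c': occ=1, LF[10]=C('c')+1=8+1=9
L[11]='f': occ=0, LF[11]=C('f')+0=10+0=10

Answer: 11 0 1 6 2 3 7 4 5 8 9 10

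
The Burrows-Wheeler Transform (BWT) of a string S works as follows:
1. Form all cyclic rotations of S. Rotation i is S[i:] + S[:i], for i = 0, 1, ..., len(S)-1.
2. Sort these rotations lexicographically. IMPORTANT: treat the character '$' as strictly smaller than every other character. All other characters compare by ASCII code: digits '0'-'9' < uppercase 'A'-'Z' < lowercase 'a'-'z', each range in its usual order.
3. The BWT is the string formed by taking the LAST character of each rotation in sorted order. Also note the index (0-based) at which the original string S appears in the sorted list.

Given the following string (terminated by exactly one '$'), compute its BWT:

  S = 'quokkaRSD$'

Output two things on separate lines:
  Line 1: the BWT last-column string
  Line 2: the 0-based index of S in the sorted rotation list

Answer: DSaRkkou$q
8

Derivation:
All 10 rotations (rotation i = S[i:]+S[:i]):
  rot[0] = quokkaRSD$
  rot[1] = uokkaRSD$q
  rot[2] = okkaRSD$qu
  rot[3] = kkaRSD$quo
  rot[4] = kaRSD$quok
  rot[5] = aRSD$quokk
  rot[6] = RSD$quokka
  rot[7] = SD$quokkaR
  rot[8] = D$quokkaRS
  rot[9] = $quokkaRSD
Sorted (with $ < everything):
  sorted[0] = $quokkaRSD  (last char: 'D')
  sorted[1] = D$quokkaRS  (last char: 'S')
  sorted[2] = RSD$quokka  (last char: 'a')
  sorted[3] = SD$quokkaR  (last char: 'R')
  sorted[4] = aRSD$quokk  (last char: 'k')
  sorted[5] = kaRSD$quok  (last char: 'k')
  sorted[6] = kkaRSD$quo  (last char: 'o')
  sorted[7] = okkaRSD$qu  (last char: 'u')
  sorted[8] = quokkaRSD$  (last char: '$')
  sorted[9] = uokkaRSD$q  (last char: 'q')
Last column: DSaRkkou$q
Original string S is at sorted index 8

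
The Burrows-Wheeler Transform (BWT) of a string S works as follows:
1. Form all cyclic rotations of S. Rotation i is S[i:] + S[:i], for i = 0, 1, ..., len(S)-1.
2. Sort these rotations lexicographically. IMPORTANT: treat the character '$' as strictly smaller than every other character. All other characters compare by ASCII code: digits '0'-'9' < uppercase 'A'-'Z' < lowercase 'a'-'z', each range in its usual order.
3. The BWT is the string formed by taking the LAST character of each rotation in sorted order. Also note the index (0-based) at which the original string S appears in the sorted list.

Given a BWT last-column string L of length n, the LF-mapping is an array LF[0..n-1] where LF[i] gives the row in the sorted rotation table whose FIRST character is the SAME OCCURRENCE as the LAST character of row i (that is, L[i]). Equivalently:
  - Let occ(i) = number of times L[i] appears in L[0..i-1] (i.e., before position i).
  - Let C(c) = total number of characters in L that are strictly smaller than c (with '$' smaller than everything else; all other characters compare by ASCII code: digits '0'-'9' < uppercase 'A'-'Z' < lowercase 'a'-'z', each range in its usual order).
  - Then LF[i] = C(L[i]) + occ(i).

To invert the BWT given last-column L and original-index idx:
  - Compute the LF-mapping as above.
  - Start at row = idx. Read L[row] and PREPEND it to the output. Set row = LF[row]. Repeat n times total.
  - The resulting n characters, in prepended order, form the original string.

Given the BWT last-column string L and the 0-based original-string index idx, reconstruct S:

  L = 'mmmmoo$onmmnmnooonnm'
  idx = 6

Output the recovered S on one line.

LF mapping: 1 2 3 4 14 15 0 16 9 5 6 10 7 11 17 18 19 12 13 8
Walk LF starting at row 6, prepending L[row]:
  step 1: row=6, L[6]='$', prepend. Next row=LF[6]=0
  step 2: row=0, L[0]='m', prepend. Next row=LF[0]=1
  step 3: row=1, L[1]='m', prepend. Next row=LF[1]=2
  step 4: row=2, L[2]='m', prepend. Next row=LF[2]=3
  step 5: row=3, L[3]='m', prepend. Next row=LF[3]=4
  step 6: row=4, L[4]='o', prepend. Next row=LF[4]=14
  step 7: row=14, L[14]='o', prepend. Next row=LF[14]=17
  step 8: row=17, L[17]='n', prepend. Next row=LF[17]=12
  step 9: row=12, L[12]='m', prepend. Next row=LF[12]=7
  step 10: row=7, L[7]='o', prepend. Next row=LF[7]=16
  step 11: row=16, L[16]='o', prepend. Next row=LF[16]=19
  step 12: row=19, L[19]='m', prepend. Next row=LF[19]=8
  step 13: row=8, L[8]='n', prepend. Next row=LF[8]=9
  step 14: row=9, L[9]='m', prepend. Next row=LF[9]=5
  step 15: row=5, L[5]='o', prepend. Next row=LF[5]=15
  step 16: row=15, L[15]='o', prepend. Next row=LF[15]=18
  step 17: row=18, L[18]='n', prepend. Next row=LF[18]=13
  step 18: row=13, L[13]='n', prepend. Next row=LF[13]=11
  step 19: row=11, L[11]='n', prepend. Next row=LF[11]=10
  step 20: row=10, L[10]='m', prepend. Next row=LF[10]=6
Reversed output: mnnnoomnmoomnoommmm$

Answer: mnnnoomnmoomnoommmm$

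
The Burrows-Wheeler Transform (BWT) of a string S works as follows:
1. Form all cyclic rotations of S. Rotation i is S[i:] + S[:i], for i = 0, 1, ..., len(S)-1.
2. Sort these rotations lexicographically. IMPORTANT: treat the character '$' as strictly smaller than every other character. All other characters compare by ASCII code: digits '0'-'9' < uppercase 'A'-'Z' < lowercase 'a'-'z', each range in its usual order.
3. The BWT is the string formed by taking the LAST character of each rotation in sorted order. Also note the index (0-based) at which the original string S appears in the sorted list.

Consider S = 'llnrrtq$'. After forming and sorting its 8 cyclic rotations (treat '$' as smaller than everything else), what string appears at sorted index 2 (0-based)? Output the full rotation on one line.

Answer: lnrrtq$l

Derivation:
All 8 rotations (rotation i = S[i:]+S[:i]):
  rot[0] = llnrrtq$
  rot[1] = lnrrtq$l
  rot[2] = nrrtq$ll
  rot[3] = rrtq$lln
  rot[4] = rtq$llnr
  rot[5] = tq$llnrr
  rot[6] = q$llnrrt
  rot[7] = $llnrrtq
Sorted (with $ < everything):
  sorted[0] = $llnrrtq
  sorted[1] = llnrrtq$
  sorted[2] = lnrrtq$l
  sorted[3] = nrrtq$ll
  sorted[4] = q$llnrrt
  sorted[5] = rrtq$lln
  sorted[6] = rtq$llnr
  sorted[7] = tq$llnrr
sorted[2] = lnrrtq$l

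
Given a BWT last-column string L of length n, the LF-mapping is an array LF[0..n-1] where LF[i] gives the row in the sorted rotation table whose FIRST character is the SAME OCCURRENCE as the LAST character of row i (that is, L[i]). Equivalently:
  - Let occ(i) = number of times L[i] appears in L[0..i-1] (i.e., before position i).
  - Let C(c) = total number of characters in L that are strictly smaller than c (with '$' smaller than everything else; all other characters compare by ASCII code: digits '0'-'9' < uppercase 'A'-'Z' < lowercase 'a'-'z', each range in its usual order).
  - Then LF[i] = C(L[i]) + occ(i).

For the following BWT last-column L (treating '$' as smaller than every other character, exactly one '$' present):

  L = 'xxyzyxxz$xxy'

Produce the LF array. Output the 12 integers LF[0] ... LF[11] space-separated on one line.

Char counts: '$':1, 'x':6, 'y':3, 'z':2
C (first-col start): C('$')=0, C('x')=1, C('y')=7, C('z')=10
L[0]='x': occ=0, LF[0]=C('x')+0=1+0=1
L[1]='x': occ=1, LF[1]=C('x')+1=1+1=2
L[2]='y': occ=0, LF[2]=C('y')+0=7+0=7
L[3]='z': occ=0, LF[3]=C('z')+0=10+0=10
L[4]='y': occ=1, LF[4]=C('y')+1=7+1=8
L[5]='x': occ=2, LF[5]=C('x')+2=1+2=3
L[6]='x': occ=3, LF[6]=C('x')+3=1+3=4
L[7]='z': occ=1, LF[7]=C('z')+1=10+1=11
L[8]='$': occ=0, LF[8]=C('$')+0=0+0=0
L[9]='x': occ=4, LF[9]=C('x')+4=1+4=5
L[10]='x': occ=5, LF[10]=C('x')+5=1+5=6
L[11]='y': occ=2, LF[11]=C('y')+2=7+2=9

Answer: 1 2 7 10 8 3 4 11 0 5 6 9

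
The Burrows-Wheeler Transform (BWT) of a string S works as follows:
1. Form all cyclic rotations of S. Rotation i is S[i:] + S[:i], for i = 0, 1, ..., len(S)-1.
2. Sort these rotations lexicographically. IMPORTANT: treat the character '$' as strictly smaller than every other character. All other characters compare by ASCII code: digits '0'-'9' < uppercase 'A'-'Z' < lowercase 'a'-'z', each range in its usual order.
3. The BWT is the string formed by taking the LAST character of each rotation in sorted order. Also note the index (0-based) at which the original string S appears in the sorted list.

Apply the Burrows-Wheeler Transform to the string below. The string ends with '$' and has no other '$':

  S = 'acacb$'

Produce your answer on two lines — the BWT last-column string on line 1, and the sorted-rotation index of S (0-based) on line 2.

Answer: b$ccaa
1

Derivation:
All 6 rotations (rotation i = S[i:]+S[:i]):
  rot[0] = acacb$
  rot[1] = cacb$a
  rot[2] = acb$ac
  rot[3] = cb$aca
  rot[4] = b$acac
  rot[5] = $acacb
Sorted (with $ < everything):
  sorted[0] = $acacb  (last char: 'b')
  sorted[1] = acacb$  (last char: '$')
  sorted[2] = acb$ac  (last char: 'c')
  sorted[3] = b$acac  (last char: 'c')
  sorted[4] = cacb$a  (last char: 'a')
  sorted[5] = cb$aca  (last char: 'a')
Last column: b$ccaa
Original string S is at sorted index 1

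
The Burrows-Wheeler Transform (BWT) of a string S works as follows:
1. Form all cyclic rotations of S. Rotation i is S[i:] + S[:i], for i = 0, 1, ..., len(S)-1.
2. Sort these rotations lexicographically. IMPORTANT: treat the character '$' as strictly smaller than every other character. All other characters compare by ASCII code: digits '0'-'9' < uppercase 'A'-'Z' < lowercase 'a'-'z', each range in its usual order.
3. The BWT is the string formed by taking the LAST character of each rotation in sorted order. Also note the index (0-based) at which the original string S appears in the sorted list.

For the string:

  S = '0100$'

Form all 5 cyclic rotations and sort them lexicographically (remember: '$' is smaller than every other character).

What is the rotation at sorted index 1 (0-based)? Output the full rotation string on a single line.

All 5 rotations (rotation i = S[i:]+S[:i]):
  rot[0] = 0100$
  rot[1] = 100$0
  rot[2] = 00$01
  rot[3] = 0$010
  rot[4] = $0100
Sorted (with $ < everything):
  sorted[0] = $0100
  sorted[1] = 0$010
  sorted[2] = 00$01
  sorted[3] = 0100$
  sorted[4] = 100$0
sorted[1] = 0$010

Answer: 0$010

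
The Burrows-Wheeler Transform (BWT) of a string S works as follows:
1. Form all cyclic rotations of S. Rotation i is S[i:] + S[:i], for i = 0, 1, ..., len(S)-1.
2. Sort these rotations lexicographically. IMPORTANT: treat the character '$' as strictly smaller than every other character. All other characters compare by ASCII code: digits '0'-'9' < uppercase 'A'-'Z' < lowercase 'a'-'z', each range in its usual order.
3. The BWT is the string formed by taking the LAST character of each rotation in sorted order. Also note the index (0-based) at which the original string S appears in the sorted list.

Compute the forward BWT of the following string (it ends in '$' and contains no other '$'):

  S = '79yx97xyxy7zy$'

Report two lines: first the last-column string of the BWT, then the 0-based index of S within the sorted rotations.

Answer: y$9yx7yy7zx9x7
1

Derivation:
All 14 rotations (rotation i = S[i:]+S[:i]):
  rot[0] = 79yx97xyxy7zy$
  rot[1] = 9yx97xyxy7zy$7
  rot[2] = yx97xyxy7zy$79
  rot[3] = x97xyxy7zy$79y
  rot[4] = 97xyxy7zy$79yx
  rot[5] = 7xyxy7zy$79yx9
  rot[6] = xyxy7zy$79yx97
  rot[7] = yxy7zy$79yx97x
  rot[8] = xy7zy$79yx97xy
  rot[9] = y7zy$79yx97xyx
  rot[10] = 7zy$79yx97xyxy
  rot[11] = zy$79yx97xyxy7
  rot[12] = y$79yx97xyxy7z
  rot[13] = $79yx97xyxy7zy
Sorted (with $ < everything):
  sorted[0] = $79yx97xyxy7zy  (last char: 'y')
  sorted[1] = 79yx97xyxy7zy$  (last char: '$')
  sorted[2] = 7xyxy7zy$79yx9  (last char: '9')
  sorted[3] = 7zy$79yx97xyxy  (last char: 'y')
  sorted[4] = 97xyxy7zy$79yx  (last char: 'x')
  sorted[5] = 9yx97xyxy7zy$7  (last char: '7')
  sorted[6] = x97xyxy7zy$79y  (last char: 'y')
  sorted[7] = xy7zy$79yx97xy  (last char: 'y')
  sorted[8] = xyxy7zy$79yx97  (last char: '7')
  sorted[9] = y$79yx97xyxy7z  (last char: 'z')
  sorted[10] = y7zy$79yx97xyx  (last char: 'x')
  sorted[11] = yx97xyxy7zy$79  (last char: '9')
  sorted[12] = yxy7zy$79yx97x  (last char: 'x')
  sorted[13] = zy$79yx97xyxy7  (last char: '7')
Last column: y$9yx7yy7zx9x7
Original string S is at sorted index 1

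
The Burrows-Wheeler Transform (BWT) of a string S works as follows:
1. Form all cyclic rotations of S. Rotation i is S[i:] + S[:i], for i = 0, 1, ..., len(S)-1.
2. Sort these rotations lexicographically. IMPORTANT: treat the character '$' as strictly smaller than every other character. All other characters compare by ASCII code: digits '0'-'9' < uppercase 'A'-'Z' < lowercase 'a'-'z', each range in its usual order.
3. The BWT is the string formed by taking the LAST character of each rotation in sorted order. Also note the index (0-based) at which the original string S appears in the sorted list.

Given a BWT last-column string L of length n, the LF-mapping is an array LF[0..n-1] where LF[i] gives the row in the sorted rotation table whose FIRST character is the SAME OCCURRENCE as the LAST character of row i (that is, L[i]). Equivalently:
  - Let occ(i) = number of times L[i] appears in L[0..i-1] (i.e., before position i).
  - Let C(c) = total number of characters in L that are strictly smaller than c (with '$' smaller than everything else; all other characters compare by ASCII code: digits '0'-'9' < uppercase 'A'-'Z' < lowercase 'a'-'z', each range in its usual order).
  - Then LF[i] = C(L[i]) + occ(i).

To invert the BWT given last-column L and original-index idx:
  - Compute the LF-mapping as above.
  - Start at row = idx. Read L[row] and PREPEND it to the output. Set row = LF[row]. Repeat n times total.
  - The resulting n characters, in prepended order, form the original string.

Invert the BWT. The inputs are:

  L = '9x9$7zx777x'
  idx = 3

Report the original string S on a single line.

LF mapping: 5 7 6 0 1 10 8 2 3 4 9
Walk LF starting at row 3, prepending L[row]:
  step 1: row=3, L[3]='$', prepend. Next row=LF[3]=0
  step 2: row=0, L[0]='9', prepend. Next row=LF[0]=5
  step 3: row=5, L[5]='z', prepend. Next row=LF[5]=10
  step 4: row=10, L[10]='x', prepend. Next row=LF[10]=9
  step 5: row=9, L[9]='7', prepend. Next row=LF[9]=4
  step 6: row=4, L[4]='7', prepend. Next row=LF[4]=1
  step 7: row=1, L[1]='x', prepend. Next row=LF[1]=7
  step 8: row=7, L[7]='7', prepend. Next row=LF[7]=2
  step 9: row=2, L[2]='9', prepend. Next row=LF[2]=6
  step 10: row=6, L[6]='x', prepend. Next row=LF[6]=8
  step 11: row=8, L[8]='7', prepend. Next row=LF[8]=3
Reversed output: 7x97x77xz9$

Answer: 7x97x77xz9$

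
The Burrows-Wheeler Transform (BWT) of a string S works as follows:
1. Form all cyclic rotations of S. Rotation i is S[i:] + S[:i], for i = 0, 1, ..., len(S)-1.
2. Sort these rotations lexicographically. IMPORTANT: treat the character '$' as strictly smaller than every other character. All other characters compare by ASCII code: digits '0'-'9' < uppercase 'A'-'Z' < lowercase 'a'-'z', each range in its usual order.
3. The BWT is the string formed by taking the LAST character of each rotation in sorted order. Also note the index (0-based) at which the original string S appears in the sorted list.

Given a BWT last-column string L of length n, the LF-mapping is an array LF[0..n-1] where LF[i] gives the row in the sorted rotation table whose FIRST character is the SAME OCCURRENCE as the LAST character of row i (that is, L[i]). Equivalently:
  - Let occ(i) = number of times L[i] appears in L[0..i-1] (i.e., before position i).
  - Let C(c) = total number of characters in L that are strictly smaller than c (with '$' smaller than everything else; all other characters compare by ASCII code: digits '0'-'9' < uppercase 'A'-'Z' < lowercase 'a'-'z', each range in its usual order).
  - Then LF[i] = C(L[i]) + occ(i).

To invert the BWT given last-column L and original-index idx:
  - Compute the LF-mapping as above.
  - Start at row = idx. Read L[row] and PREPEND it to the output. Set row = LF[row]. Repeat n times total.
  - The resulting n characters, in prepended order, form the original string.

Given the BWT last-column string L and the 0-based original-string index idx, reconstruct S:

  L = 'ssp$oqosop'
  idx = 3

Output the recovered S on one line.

Answer: osopoqpss$

Derivation:
LF mapping: 7 8 4 0 1 6 2 9 3 5
Walk LF starting at row 3, prepending L[row]:
  step 1: row=3, L[3]='$', prepend. Next row=LF[3]=0
  step 2: row=0, L[0]='s', prepend. Next row=LF[0]=7
  step 3: row=7, L[7]='s', prepend. Next row=LF[7]=9
  step 4: row=9, L[9]='p', prepend. Next row=LF[9]=5
  step 5: row=5, L[5]='q', prepend. Next row=LF[5]=6
  step 6: row=6, L[6]='o', prepend. Next row=LF[6]=2
  step 7: row=2, L[2]='p', prepend. Next row=LF[2]=4
  step 8: row=4, L[4]='o', prepend. Next row=LF[4]=1
  step 9: row=1, L[1]='s', prepend. Next row=LF[1]=8
  step 10: row=8, L[8]='o', prepend. Next row=LF[8]=3
Reversed output: osopoqpss$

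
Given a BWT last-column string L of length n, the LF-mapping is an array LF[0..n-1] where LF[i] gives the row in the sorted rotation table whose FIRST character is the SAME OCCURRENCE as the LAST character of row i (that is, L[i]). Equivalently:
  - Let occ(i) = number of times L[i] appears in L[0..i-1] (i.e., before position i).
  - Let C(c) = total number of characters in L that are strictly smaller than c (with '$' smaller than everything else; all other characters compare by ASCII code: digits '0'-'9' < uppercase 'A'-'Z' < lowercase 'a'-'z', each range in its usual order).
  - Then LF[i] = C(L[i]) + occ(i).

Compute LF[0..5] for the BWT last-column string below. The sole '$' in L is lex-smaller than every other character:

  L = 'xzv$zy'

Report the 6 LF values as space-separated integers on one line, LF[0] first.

Char counts: '$':1, 'v':1, 'x':1, 'y':1, 'z':2
C (first-col start): C('$')=0, C('v')=1, C('x')=2, C('y')=3, C('z')=4
L[0]='x': occ=0, LF[0]=C('x')+0=2+0=2
L[1]='z': occ=0, LF[1]=C('z')+0=4+0=4
L[2]='v': occ=0, LF[2]=C('v')+0=1+0=1
L[3]='$': occ=0, LF[3]=C('$')+0=0+0=0
L[4]='z': occ=1, LF[4]=C('z')+1=4+1=5
L[5]='y': occ=0, LF[5]=C('y')+0=3+0=3

Answer: 2 4 1 0 5 3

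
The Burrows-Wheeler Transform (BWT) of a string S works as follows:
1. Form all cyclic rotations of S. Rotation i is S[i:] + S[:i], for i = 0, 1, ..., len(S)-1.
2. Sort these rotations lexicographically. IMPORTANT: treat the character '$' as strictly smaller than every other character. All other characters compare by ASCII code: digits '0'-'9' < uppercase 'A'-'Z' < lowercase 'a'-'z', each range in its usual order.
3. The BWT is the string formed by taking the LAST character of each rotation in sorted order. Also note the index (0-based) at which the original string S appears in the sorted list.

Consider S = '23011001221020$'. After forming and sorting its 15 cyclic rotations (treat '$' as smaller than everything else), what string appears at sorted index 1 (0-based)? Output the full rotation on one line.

All 15 rotations (rotation i = S[i:]+S[:i]):
  rot[0] = 23011001221020$
  rot[1] = 3011001221020$2
  rot[2] = 011001221020$23
  rot[3] = 11001221020$230
  rot[4] = 1001221020$2301
  rot[5] = 001221020$23011
  rot[6] = 01221020$230110
  rot[7] = 1221020$2301100
  rot[8] = 221020$23011001
  rot[9] = 21020$230110012
  rot[10] = 1020$2301100122
  rot[11] = 020$23011001221
  rot[12] = 20$230110012210
  rot[13] = 0$2301100122102
  rot[14] = $23011001221020
Sorted (with $ < everything):
  sorted[0] = $23011001221020
  sorted[1] = 0$2301100122102
  sorted[2] = 001221020$23011
  sorted[3] = 011001221020$23
  sorted[4] = 01221020$230110
  sorted[5] = 020$23011001221
  sorted[6] = 1001221020$2301
  sorted[7] = 1020$2301100122
  sorted[8] = 11001221020$230
  sorted[9] = 1221020$2301100
  sorted[10] = 20$230110012210
  sorted[11] = 21020$230110012
  sorted[12] = 221020$23011001
  sorted[13] = 23011001221020$
  sorted[14] = 3011001221020$2
sorted[1] = 0$2301100122102

Answer: 0$2301100122102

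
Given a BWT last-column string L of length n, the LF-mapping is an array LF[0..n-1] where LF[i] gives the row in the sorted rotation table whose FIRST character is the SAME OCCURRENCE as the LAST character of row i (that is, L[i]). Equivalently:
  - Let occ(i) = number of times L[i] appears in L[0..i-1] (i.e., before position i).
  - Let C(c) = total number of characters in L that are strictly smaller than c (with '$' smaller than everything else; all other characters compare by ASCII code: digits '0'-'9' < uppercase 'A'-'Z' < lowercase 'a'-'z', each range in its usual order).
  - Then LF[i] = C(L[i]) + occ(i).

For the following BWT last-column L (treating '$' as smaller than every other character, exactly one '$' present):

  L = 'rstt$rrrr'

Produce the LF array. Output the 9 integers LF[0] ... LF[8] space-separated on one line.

Answer: 1 6 7 8 0 2 3 4 5

Derivation:
Char counts: '$':1, 'r':5, 's':1, 't':2
C (first-col start): C('$')=0, C('r')=1, C('s')=6, C('t')=7
L[0]='r': occ=0, LF[0]=C('r')+0=1+0=1
L[1]='s': occ=0, LF[1]=C('s')+0=6+0=6
L[2]='t': occ=0, LF[2]=C('t')+0=7+0=7
L[3]='t': occ=1, LF[3]=C('t')+1=7+1=8
L[4]='$': occ=0, LF[4]=C('$')+0=0+0=0
L[5]='r': occ=1, LF[5]=C('r')+1=1+1=2
L[6]='r': occ=2, LF[6]=C('r')+2=1+2=3
L[7]='r': occ=3, LF[7]=C('r')+3=1+3=4
L[8]='r': occ=4, LF[8]=C('r')+4=1+4=5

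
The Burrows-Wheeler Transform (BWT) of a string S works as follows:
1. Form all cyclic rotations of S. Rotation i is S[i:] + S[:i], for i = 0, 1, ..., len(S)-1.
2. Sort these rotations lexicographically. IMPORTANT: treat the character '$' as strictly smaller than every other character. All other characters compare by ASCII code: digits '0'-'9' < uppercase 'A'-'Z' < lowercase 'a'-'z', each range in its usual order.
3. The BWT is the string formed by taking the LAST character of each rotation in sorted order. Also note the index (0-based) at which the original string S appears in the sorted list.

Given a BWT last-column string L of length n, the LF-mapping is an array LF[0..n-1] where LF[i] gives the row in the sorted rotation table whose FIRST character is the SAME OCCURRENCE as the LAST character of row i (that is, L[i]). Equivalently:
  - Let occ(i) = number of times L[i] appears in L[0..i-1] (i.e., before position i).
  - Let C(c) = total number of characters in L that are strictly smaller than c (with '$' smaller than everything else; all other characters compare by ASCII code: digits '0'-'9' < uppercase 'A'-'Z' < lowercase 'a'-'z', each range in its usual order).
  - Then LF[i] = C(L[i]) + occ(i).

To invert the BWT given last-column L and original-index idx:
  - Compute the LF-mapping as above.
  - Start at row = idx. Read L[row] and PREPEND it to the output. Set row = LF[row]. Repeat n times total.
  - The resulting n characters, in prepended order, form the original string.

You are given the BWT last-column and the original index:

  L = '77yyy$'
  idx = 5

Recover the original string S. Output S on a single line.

Answer: yyy77$

Derivation:
LF mapping: 1 2 3 4 5 0
Walk LF starting at row 5, prepending L[row]:
  step 1: row=5, L[5]='$', prepend. Next row=LF[5]=0
  step 2: row=0, L[0]='7', prepend. Next row=LF[0]=1
  step 3: row=1, L[1]='7', prepend. Next row=LF[1]=2
  step 4: row=2, L[2]='y', prepend. Next row=LF[2]=3
  step 5: row=3, L[3]='y', prepend. Next row=LF[3]=4
  step 6: row=4, L[4]='y', prepend. Next row=LF[4]=5
Reversed output: yyy77$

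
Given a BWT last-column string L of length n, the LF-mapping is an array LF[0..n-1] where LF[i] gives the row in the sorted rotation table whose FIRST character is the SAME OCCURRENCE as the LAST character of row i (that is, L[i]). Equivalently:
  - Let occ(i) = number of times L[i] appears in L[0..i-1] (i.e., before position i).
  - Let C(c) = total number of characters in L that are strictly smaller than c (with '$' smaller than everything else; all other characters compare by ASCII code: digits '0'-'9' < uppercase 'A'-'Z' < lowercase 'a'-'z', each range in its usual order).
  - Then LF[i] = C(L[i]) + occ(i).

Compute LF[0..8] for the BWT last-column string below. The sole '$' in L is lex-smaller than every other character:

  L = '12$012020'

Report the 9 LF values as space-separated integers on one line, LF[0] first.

Answer: 4 6 0 1 5 7 2 8 3

Derivation:
Char counts: '$':1, '0':3, '1':2, '2':3
C (first-col start): C('$')=0, C('0')=1, C('1')=4, C('2')=6
L[0]='1': occ=0, LF[0]=C('1')+0=4+0=4
L[1]='2': occ=0, LF[1]=C('2')+0=6+0=6
L[2]='$': occ=0, LF[2]=C('$')+0=0+0=0
L[3]='0': occ=0, LF[3]=C('0')+0=1+0=1
L[4]='1': occ=1, LF[4]=C('1')+1=4+1=5
L[5]='2': occ=1, LF[5]=C('2')+1=6+1=7
L[6]='0': occ=1, LF[6]=C('0')+1=1+1=2
L[7]='2': occ=2, LF[7]=C('2')+2=6+2=8
L[8]='0': occ=2, LF[8]=C('0')+2=1+2=3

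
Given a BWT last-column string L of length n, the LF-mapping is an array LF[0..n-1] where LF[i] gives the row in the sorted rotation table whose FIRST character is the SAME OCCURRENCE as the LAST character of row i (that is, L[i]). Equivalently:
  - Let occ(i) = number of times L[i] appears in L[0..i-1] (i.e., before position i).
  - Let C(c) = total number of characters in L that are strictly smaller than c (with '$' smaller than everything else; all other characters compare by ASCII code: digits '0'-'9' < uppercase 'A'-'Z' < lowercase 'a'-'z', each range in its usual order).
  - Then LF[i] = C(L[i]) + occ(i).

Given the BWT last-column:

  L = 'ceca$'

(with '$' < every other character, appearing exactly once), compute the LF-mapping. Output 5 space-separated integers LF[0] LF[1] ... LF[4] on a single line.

Answer: 2 4 3 1 0

Derivation:
Char counts: '$':1, 'a':1, 'c':2, 'e':1
C (first-col start): C('$')=0, C('a')=1, C('c')=2, C('e')=4
L[0]='c': occ=0, LF[0]=C('c')+0=2+0=2
L[1]='e': occ=0, LF[1]=C('e')+0=4+0=4
L[2]='c': occ=1, LF[2]=C('c')+1=2+1=3
L[3]='a': occ=0, LF[3]=C('a')+0=1+0=1
L[4]='$': occ=0, LF[4]=C('$')+0=0+0=0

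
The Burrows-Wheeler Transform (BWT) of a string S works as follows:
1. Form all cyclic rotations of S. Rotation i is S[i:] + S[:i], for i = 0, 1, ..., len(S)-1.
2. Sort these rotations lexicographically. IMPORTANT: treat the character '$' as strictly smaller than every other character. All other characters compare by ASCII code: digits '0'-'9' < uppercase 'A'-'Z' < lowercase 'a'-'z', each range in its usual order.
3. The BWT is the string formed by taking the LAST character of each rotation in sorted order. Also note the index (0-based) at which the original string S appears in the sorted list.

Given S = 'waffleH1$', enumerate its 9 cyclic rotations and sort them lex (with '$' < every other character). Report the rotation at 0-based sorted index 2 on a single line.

All 9 rotations (rotation i = S[i:]+S[:i]):
  rot[0] = waffleH1$
  rot[1] = affleH1$w
  rot[2] = ffleH1$wa
  rot[3] = fleH1$waf
  rot[4] = leH1$waff
  rot[5] = eH1$waffl
  rot[6] = H1$waffle
  rot[7] = 1$waffleH
  rot[8] = $waffleH1
Sorted (with $ < everything):
  sorted[0] = $waffleH1
  sorted[1] = 1$waffleH
  sorted[2] = H1$waffle
  sorted[3] = affleH1$w
  sorted[4] = eH1$waffl
  sorted[5] = ffleH1$wa
  sorted[6] = fleH1$waf
  sorted[7] = leH1$waff
  sorted[8] = waffleH1$
sorted[2] = H1$waffle

Answer: H1$waffle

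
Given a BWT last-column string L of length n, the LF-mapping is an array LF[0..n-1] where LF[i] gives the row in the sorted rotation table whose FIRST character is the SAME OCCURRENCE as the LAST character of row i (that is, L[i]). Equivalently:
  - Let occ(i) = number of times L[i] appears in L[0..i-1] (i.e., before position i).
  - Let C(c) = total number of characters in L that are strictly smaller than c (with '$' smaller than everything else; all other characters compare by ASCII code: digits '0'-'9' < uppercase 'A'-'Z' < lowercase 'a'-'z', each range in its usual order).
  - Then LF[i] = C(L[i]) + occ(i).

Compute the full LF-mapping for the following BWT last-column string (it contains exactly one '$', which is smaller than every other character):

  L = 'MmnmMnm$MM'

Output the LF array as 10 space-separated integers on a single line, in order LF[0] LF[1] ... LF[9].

Answer: 1 5 8 6 2 9 7 0 3 4

Derivation:
Char counts: '$':1, 'M':4, 'm':3, 'n':2
C (first-col start): C('$')=0, C('M')=1, C('m')=5, C('n')=8
L[0]='M': occ=0, LF[0]=C('M')+0=1+0=1
L[1]='m': occ=0, LF[1]=C('m')+0=5+0=5
L[2]='n': occ=0, LF[2]=C('n')+0=8+0=8
L[3]='m': occ=1, LF[3]=C('m')+1=5+1=6
L[4]='M': occ=1, LF[4]=C('M')+1=1+1=2
L[5]='n': occ=1, LF[5]=C('n')+1=8+1=9
L[6]='m': occ=2, LF[6]=C('m')+2=5+2=7
L[7]='$': occ=0, LF[7]=C('$')+0=0+0=0
L[8]='M': occ=2, LF[8]=C('M')+2=1+2=3
L[9]='M': occ=3, LF[9]=C('M')+3=1+3=4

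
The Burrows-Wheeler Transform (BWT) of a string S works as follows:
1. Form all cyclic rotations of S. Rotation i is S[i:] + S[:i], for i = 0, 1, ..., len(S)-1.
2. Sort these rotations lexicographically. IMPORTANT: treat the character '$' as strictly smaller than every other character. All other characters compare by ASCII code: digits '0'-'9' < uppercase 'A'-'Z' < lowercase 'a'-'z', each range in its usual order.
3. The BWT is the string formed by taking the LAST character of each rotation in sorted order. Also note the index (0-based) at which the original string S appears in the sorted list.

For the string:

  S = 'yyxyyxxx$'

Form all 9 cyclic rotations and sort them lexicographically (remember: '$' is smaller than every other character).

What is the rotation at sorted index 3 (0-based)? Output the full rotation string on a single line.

Answer: xxx$yyxyy

Derivation:
All 9 rotations (rotation i = S[i:]+S[:i]):
  rot[0] = yyxyyxxx$
  rot[1] = yxyyxxx$y
  rot[2] = xyyxxx$yy
  rot[3] = yyxxx$yyx
  rot[4] = yxxx$yyxy
  rot[5] = xxx$yyxyy
  rot[6] = xx$yyxyyx
  rot[7] = x$yyxyyxx
  rot[8] = $yyxyyxxx
Sorted (with $ < everything):
  sorted[0] = $yyxyyxxx
  sorted[1] = x$yyxyyxx
  sorted[2] = xx$yyxyyx
  sorted[3] = xxx$yyxyy
  sorted[4] = xyyxxx$yy
  sorted[5] = yxxx$yyxy
  sorted[6] = yxyyxxx$y
  sorted[7] = yyxxx$yyx
  sorted[8] = yyxyyxxx$
sorted[3] = xxx$yyxyy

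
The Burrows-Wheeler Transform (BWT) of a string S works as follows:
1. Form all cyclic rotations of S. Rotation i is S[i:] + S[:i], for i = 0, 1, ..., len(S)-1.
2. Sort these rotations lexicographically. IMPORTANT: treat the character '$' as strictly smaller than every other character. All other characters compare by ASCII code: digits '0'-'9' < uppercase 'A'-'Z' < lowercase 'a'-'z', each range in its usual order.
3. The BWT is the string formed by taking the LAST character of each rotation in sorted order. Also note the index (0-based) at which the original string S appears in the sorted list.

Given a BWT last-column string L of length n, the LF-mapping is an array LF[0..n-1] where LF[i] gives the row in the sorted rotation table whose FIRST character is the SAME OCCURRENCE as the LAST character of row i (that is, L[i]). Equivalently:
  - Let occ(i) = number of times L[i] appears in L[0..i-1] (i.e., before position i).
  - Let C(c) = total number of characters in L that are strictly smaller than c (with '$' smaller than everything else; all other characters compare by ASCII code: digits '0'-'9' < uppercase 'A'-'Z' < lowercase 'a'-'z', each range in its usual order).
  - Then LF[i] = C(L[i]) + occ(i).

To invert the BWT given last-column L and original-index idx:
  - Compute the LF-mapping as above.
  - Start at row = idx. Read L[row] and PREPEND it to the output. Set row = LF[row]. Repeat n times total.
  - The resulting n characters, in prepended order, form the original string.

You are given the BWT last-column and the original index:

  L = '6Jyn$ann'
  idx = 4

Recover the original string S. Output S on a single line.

Answer: nannyJ6$

Derivation:
LF mapping: 1 2 7 4 0 3 5 6
Walk LF starting at row 4, prepending L[row]:
  step 1: row=4, L[4]='$', prepend. Next row=LF[4]=0
  step 2: row=0, L[0]='6', prepend. Next row=LF[0]=1
  step 3: row=1, L[1]='J', prepend. Next row=LF[1]=2
  step 4: row=2, L[2]='y', prepend. Next row=LF[2]=7
  step 5: row=7, L[7]='n', prepend. Next row=LF[7]=6
  step 6: row=6, L[6]='n', prepend. Next row=LF[6]=5
  step 7: row=5, L[5]='a', prepend. Next row=LF[5]=3
  step 8: row=3, L[3]='n', prepend. Next row=LF[3]=4
Reversed output: nannyJ6$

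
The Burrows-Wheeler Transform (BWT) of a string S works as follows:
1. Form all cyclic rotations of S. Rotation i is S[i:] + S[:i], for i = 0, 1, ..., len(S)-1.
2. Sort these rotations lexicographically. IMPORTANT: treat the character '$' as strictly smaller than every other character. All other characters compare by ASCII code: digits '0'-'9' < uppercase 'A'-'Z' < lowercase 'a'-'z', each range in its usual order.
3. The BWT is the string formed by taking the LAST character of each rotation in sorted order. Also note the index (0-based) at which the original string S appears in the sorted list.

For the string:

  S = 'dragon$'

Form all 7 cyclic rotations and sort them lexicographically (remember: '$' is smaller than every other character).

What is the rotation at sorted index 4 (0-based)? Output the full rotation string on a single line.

All 7 rotations (rotation i = S[i:]+S[:i]):
  rot[0] = dragon$
  rot[1] = ragon$d
  rot[2] = agon$dr
  rot[3] = gon$dra
  rot[4] = on$drag
  rot[5] = n$drago
  rot[6] = $dragon
Sorted (with $ < everything):
  sorted[0] = $dragon
  sorted[1] = agon$dr
  sorted[2] = dragon$
  sorted[3] = gon$dra
  sorted[4] = n$drago
  sorted[5] = on$drag
  sorted[6] = ragon$d
sorted[4] = n$drago

Answer: n$drago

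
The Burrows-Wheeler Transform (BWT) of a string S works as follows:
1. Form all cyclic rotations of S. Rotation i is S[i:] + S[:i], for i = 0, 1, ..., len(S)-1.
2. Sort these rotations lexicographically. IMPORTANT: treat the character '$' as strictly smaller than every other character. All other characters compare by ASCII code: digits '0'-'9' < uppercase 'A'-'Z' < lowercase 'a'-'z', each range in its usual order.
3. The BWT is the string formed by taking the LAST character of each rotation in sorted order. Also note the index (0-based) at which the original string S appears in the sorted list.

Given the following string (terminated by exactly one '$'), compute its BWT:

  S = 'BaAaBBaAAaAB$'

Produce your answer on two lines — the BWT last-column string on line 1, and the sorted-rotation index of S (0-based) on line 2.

All 13 rotations (rotation i = S[i:]+S[:i]):
  rot[0] = BaAaBBaAAaAB$
  rot[1] = aAaBBaAAaAB$B
  rot[2] = AaBBaAAaAB$Ba
  rot[3] = aBBaAAaAB$BaA
  rot[4] = BBaAAaAB$BaAa
  rot[5] = BaAAaAB$BaAaB
  rot[6] = aAAaAB$BaAaBB
  rot[7] = AAaAB$BaAaBBa
  rot[8] = AaAB$BaAaBBaA
  rot[9] = aAB$BaAaBBaAA
  rot[10] = AB$BaAaBBaAAa
  rot[11] = B$BaAaBBaAAaA
  rot[12] = $BaAaBBaAAaAB
Sorted (with $ < everything):
  sorted[0] = $BaAaBBaAAaAB  (last char: 'B')
  sorted[1] = AAaAB$BaAaBBa  (last char: 'a')
  sorted[2] = AB$BaAaBBaAAa  (last char: 'a')
  sorted[3] = AaAB$BaAaBBaA  (last char: 'A')
  sorted[4] = AaBBaAAaAB$Ba  (last char: 'a')
  sorted[5] = B$BaAaBBaAAaA  (last char: 'A')
  sorted[6] = BBaAAaAB$BaAa  (last char: 'a')
  sorted[7] = BaAAaAB$BaAaB  (last char: 'B')
  sorted[8] = BaAaBBaAAaAB$  (last char: '$')
  sorted[9] = aAAaAB$BaAaBB  (last char: 'B')
  sorted[10] = aAB$BaAaBBaAA  (last char: 'A')
  sorted[11] = aAaBBaAAaAB$B  (last char: 'B')
  sorted[12] = aBBaAAaAB$BaA  (last char: 'A')
Last column: BaaAaAaB$BABA
Original string S is at sorted index 8

Answer: BaaAaAaB$BABA
8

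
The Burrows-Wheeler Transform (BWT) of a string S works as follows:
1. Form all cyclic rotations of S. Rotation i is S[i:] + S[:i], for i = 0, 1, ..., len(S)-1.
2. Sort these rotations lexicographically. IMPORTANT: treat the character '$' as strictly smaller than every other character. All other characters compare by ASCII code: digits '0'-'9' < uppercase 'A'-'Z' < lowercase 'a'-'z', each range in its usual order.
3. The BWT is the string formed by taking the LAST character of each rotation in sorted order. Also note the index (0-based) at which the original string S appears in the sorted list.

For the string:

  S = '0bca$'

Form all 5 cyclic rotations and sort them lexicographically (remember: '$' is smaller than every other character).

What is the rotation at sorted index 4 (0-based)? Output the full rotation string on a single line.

All 5 rotations (rotation i = S[i:]+S[:i]):
  rot[0] = 0bca$
  rot[1] = bca$0
  rot[2] = ca$0b
  rot[3] = a$0bc
  rot[4] = $0bca
Sorted (with $ < everything):
  sorted[0] = $0bca
  sorted[1] = 0bca$
  sorted[2] = a$0bc
  sorted[3] = bca$0
  sorted[4] = ca$0b
sorted[4] = ca$0b

Answer: ca$0b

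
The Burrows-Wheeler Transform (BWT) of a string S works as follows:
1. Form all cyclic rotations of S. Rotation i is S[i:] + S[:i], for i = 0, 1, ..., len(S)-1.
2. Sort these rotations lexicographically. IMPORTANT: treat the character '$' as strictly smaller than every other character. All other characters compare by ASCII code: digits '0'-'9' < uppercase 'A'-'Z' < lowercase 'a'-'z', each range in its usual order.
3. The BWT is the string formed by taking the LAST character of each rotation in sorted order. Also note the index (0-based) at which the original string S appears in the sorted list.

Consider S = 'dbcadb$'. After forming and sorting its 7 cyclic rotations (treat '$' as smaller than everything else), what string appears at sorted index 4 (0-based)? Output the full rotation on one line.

Answer: cadb$db

Derivation:
All 7 rotations (rotation i = S[i:]+S[:i]):
  rot[0] = dbcadb$
  rot[1] = bcadb$d
  rot[2] = cadb$db
  rot[3] = adb$dbc
  rot[4] = db$dbca
  rot[5] = b$dbcad
  rot[6] = $dbcadb
Sorted (with $ < everything):
  sorted[0] = $dbcadb
  sorted[1] = adb$dbc
  sorted[2] = b$dbcad
  sorted[3] = bcadb$d
  sorted[4] = cadb$db
  sorted[5] = db$dbca
  sorted[6] = dbcadb$
sorted[4] = cadb$db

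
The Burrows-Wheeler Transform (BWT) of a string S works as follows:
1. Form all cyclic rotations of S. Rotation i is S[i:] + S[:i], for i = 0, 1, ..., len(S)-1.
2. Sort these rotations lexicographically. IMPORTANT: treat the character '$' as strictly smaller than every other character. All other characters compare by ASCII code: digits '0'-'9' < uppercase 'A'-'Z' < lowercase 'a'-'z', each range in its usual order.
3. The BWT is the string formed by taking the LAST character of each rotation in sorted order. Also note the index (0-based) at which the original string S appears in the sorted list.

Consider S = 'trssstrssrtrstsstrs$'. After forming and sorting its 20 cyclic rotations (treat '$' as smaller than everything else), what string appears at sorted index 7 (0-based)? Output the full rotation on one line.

All 20 rotations (rotation i = S[i:]+S[:i]):
  rot[0] = trssstrssrtrstsstrs$
  rot[1] = rssstrssrtrstsstrs$t
  rot[2] = ssstrssrtrstsstrs$tr
  rot[3] = sstrssrtrstsstrs$trs
  rot[4] = strssrtrstsstrs$trss
  rot[5] = trssrtrstsstrs$trsss
  rot[6] = rssrtrstsstrs$trssst
  rot[7] = ssrtrstsstrs$trssstr
  rot[8] = srtrstsstrs$trssstrs
  rot[9] = rtrstsstrs$trssstrss
  rot[10] = trstsstrs$trssstrssr
  rot[11] = rstsstrs$trssstrssrt
  rot[12] = stsstrs$trssstrssrtr
  rot[13] = tsstrs$trssstrssrtrs
  rot[14] = sstrs$trssstrssrtrst
  rot[15] = strs$trssstrssrtrsts
  rot[16] = trs$trssstrssrtrstss
  rot[17] = rs$trssstrssrtrstsst
  rot[18] = s$trssstrssrtrstsstr
  rot[19] = $trssstrssrtrstsstrs
Sorted (with $ < everything):
  sorted[0] = $trssstrssrtrstsstrs
  sorted[1] = rs$trssstrssrtrstsst
  sorted[2] = rssrtrstsstrs$trssst
  sorted[3] = rssstrssrtrstsstrs$t
  sorted[4] = rstsstrs$trssstrssrt
  sorted[5] = rtrstsstrs$trssstrss
  sorted[6] = s$trssstrssrtrstsstr
  sorted[7] = srtrstsstrs$trssstrs
  sorted[8] = ssrtrstsstrs$trssstr
  sorted[9] = ssstrssrtrstsstrs$tr
  sorted[10] = sstrs$trssstrssrtrst
  sorted[11] = sstrssrtrstsstrs$trs
  sorted[12] = strs$trssstrssrtrsts
  sorted[13] = strssrtrstsstrs$trss
  sorted[14] = stsstrs$trssstrssrtr
  sorted[15] = trs$trssstrssrtrstss
  sorted[16] = trssrtrstsstrs$trsss
  sorted[17] = trssstrssrtrstsstrs$
  sorted[18] = trstsstrs$trssstrssr
  sorted[19] = tsstrs$trssstrssrtrs
sorted[7] = srtrstsstrs$trssstrs

Answer: srtrstsstrs$trssstrs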